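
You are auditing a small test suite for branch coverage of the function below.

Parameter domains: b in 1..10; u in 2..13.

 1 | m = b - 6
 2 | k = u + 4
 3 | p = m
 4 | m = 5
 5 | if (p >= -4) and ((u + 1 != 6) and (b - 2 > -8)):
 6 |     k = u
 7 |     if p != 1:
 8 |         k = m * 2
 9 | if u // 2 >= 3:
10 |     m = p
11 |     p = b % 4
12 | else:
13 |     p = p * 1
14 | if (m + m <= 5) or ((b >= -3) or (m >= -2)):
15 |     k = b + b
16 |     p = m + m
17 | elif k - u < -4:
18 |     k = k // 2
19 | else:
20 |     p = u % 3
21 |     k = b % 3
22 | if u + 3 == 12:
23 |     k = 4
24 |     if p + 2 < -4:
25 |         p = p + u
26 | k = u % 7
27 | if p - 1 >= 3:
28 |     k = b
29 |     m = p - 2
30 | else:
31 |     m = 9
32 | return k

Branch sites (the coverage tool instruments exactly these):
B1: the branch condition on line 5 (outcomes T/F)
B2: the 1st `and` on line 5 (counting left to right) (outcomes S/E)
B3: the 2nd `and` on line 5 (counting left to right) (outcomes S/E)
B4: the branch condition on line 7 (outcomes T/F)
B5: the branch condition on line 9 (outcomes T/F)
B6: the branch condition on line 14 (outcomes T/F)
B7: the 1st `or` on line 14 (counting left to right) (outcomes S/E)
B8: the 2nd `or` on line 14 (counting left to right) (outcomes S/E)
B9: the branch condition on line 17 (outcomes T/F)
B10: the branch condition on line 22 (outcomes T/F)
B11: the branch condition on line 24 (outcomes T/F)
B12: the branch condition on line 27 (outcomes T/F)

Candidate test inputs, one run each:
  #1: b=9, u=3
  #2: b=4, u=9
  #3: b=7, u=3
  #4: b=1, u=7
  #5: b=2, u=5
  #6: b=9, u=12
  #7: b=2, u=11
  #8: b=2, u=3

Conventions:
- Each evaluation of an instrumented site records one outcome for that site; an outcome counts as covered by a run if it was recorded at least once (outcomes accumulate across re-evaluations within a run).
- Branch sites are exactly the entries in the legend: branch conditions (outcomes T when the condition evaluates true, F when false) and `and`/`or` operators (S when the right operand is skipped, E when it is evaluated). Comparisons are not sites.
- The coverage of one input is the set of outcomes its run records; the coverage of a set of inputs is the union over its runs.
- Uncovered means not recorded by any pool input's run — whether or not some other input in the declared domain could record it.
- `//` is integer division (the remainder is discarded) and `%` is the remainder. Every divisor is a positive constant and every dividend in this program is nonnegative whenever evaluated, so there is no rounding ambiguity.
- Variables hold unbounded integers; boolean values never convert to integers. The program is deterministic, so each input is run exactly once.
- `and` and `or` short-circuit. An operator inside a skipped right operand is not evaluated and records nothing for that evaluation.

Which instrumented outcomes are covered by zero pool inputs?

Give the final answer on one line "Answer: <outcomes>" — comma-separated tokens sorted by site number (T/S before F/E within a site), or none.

run #1 (b=9, u=3) records B1=T, B2=E, B3=E, B4=T, B5=F, B6=T, B7=E, B8=S, B10=F, B12=T
run #2 (b=4, u=9) records B1=T, B2=E, B3=E, B4=T, B5=T, B6=T, B7=S, B10=T, B11=F, B12=F
run #3 (b=7, u=3) records B1=T, B2=E, B3=E, B4=F, B5=F, B6=T, B7=E, B8=S, B10=F, B12=T
run #4 (b=1, u=7) records B1=F, B2=S, B5=T, B6=T, B7=S, B10=F, B12=F
run #5 (b=2, u=5) records B1=F, B2=E, B3=S, B5=F, B6=T, B7=E, B8=S, B10=F, B12=T
run #6 (b=9, u=12) records B1=T, B2=E, B3=E, B4=T, B5=T, B6=T, B7=E, B8=S, B10=F, B12=T
run #7 (b=2, u=11) records B1=T, B2=E, B3=E, B4=T, B5=T, B6=T, B7=S, B10=F, B12=F
run #8 (b=2, u=3) records B1=T, B2=E, B3=E, B4=T, B5=F, B6=T, B7=E, B8=S, B10=F, B12=T
union over the pool: B1=T, B1=F, B2=S, B2=E, B3=S, B3=E, B4=T, B4=F, B5=T, B5=F, B6=T, B7=S, B7=E, B8=S, B10=T, B10=F, B11=F, B12=T, B12=F
uncovered (5 of 24): B6=F, B8=E, B9=T, B9=F, B11=T

Answer: B6=F, B8=E, B9=T, B9=F, B11=T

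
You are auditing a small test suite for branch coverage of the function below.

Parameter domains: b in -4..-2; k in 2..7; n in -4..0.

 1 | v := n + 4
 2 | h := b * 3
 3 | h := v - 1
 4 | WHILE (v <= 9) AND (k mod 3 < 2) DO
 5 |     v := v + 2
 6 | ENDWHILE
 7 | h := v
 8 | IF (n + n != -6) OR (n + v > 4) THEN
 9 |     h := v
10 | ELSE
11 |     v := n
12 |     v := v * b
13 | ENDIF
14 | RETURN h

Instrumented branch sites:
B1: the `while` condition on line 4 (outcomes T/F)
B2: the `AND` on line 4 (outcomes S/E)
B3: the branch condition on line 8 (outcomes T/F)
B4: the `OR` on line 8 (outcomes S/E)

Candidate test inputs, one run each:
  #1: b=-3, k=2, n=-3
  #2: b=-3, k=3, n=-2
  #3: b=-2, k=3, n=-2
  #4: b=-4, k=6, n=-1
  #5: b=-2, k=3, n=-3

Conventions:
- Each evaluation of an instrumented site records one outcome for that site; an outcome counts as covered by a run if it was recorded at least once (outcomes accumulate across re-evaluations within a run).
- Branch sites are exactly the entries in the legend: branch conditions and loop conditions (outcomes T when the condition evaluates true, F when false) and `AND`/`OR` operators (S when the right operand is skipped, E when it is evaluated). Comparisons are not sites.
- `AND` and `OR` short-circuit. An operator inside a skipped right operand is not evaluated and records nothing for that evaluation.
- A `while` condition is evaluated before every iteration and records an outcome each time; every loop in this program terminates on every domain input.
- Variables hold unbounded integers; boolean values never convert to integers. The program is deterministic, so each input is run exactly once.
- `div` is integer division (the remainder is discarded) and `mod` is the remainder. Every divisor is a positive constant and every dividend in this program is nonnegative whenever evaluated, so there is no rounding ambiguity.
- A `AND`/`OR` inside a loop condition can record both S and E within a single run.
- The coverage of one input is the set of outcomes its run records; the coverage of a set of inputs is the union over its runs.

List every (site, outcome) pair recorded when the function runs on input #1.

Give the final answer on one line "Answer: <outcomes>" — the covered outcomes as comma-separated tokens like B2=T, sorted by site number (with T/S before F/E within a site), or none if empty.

Tracing the run of input #1 (b=-3, k=2, n=-3):
  B2->E, B1->F, B4->E, B3->F
as a set, this run covers: B1=F, B2=E, B3=F, B4=E

Answer: B1=F, B2=E, B3=F, B4=E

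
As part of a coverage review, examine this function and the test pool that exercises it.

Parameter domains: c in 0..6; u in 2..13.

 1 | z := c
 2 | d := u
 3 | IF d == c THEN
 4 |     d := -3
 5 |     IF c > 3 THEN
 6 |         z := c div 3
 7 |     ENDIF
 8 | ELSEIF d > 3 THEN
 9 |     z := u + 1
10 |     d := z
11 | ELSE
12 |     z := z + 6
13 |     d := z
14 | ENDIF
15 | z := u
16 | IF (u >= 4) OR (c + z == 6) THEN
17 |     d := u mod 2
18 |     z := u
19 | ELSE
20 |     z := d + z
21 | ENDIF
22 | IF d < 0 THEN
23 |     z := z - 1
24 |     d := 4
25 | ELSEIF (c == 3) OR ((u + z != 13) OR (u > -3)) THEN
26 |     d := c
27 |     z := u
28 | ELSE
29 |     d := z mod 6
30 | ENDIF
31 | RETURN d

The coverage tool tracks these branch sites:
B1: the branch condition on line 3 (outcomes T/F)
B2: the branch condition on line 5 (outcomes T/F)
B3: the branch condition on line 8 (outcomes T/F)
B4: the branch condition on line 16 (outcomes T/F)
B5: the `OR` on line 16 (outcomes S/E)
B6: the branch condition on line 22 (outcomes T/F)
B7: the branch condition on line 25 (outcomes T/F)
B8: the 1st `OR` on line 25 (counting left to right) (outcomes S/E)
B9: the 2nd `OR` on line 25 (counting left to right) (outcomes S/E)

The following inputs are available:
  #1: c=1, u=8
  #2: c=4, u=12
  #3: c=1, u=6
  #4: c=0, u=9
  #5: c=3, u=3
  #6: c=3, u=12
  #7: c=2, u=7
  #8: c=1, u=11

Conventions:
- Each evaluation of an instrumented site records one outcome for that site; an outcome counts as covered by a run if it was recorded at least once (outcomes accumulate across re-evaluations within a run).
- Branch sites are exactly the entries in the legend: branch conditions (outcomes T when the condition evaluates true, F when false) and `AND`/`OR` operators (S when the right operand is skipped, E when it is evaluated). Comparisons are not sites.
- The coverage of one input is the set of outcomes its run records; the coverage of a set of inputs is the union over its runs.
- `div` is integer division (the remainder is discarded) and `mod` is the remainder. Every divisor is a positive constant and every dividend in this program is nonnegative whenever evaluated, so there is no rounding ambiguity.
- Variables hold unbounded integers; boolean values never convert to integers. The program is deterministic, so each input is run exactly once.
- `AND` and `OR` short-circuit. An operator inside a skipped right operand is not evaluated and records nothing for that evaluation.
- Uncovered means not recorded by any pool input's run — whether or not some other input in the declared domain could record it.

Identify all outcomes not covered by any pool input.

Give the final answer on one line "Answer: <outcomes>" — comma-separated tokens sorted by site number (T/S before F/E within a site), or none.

#1 (c=1, u=8) -> covered: B1=F, B3=T, B4=T, B5=S, B6=F, B7=T, B8=E, B9=S
#2 (c=4, u=12) -> covered: B1=F, B3=T, B4=T, B5=S, B6=F, B7=T, B8=E, B9=S
#3 (c=1, u=6) -> covered: B1=F, B3=T, B4=T, B5=S, B6=F, B7=T, B8=E, B9=S
#4 (c=0, u=9) -> covered: B1=F, B3=T, B4=T, B5=S, B6=F, B7=T, B8=E, B9=S
#5 (c=3, u=3) -> covered: B1=T, B2=F, B4=T, B5=E, B6=F, B7=T, B8=S
#6 (c=3, u=12) -> covered: B1=F, B3=T, B4=T, B5=S, B6=F, B7=T, B8=S
#7 (c=2, u=7) -> covered: B1=F, B3=T, B4=T, B5=S, B6=F, B7=T, B8=E, B9=S
#8 (c=1, u=11) -> covered: B1=F, B3=T, B4=T, B5=S, B6=F, B7=T, B8=E, B9=S
union over the pool: B1=T, B1=F, B2=F, B3=T, B4=T, B5=S, B5=E, B6=F, B7=T, B8=S, B8=E, B9=S
uncovered (6 of 18): B2=T, B3=F, B4=F, B6=T, B7=F, B9=E

Answer: B2=T, B3=F, B4=F, B6=T, B7=F, B9=E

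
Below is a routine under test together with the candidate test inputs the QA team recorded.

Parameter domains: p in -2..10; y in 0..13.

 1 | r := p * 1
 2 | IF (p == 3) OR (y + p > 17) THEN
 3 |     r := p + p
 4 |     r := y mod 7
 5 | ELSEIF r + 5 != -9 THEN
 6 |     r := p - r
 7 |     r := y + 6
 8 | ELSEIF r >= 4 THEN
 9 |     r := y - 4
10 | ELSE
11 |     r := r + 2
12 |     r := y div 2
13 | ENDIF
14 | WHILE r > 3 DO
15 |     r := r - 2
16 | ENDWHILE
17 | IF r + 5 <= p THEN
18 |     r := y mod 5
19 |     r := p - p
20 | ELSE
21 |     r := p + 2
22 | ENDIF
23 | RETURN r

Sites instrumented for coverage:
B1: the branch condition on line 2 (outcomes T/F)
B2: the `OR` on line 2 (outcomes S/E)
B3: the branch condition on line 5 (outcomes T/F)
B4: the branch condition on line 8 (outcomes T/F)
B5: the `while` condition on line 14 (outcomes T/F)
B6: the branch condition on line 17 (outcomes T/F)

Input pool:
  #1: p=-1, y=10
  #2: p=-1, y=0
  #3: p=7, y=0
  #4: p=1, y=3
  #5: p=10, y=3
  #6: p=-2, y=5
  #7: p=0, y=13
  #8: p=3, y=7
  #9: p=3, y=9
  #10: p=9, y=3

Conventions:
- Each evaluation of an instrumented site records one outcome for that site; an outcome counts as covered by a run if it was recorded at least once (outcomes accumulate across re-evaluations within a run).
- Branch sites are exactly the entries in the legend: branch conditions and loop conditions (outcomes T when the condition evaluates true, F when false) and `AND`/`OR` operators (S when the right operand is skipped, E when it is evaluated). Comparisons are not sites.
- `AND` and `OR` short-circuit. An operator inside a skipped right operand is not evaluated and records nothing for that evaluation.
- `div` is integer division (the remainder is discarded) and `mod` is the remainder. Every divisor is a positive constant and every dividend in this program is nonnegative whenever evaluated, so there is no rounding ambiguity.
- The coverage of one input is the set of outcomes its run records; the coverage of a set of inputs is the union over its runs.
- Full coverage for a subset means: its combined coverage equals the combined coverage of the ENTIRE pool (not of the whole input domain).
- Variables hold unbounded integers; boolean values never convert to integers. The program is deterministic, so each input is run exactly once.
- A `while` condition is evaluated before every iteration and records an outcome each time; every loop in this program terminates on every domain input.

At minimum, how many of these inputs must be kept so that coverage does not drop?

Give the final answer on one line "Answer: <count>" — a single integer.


input #1 (p=-1, y=10): events B2->E, B1->F, B3->T, B5->T, B5->T, B5->T, B5->T, B5->T, B5->T, B5->T, B5->F, B6->F; covers B1=F, B2=E, B3=T, B5=T, B5=F, B6=F
input #2 (p=-1, y=0): events B2->E, B1->F, B3->T, B5->T, B5->T, B5->F, B6->F; covers B1=F, B2=E, B3=T, B5=T, B5=F, B6=F
input #3 (p=7, y=0): events B2->E, B1->F, B3->T, B5->T, B5->T, B5->F, B6->T; covers B1=F, B2=E, B3=T, B5=T, B5=F, B6=T
input #4 (p=1, y=3): events B2->E, B1->F, B3->T, B5->T, B5->T, B5->T, B5->F, B6->F; covers B1=F, B2=E, B3=T, B5=T, B5=F, B6=F
input #5 (p=10, y=3): events B2->E, B1->F, B3->T, B5->T, B5->T, B5->T, B5->F, B6->T; covers B1=F, B2=E, B3=T, B5=T, B5=F, B6=T
input #6 (p=-2, y=5): events B2->E, B1->F, B3->T, B5->T, B5->T, B5->T, B5->T, B5->F, B6->F; covers B1=F, B2=E, B3=T, B5=T, B5=F, B6=F
input #7 (p=0, y=13): events B2->E, B1->F, B3->T, B5->T, B5->T, B5->T, B5->T, B5->T, B5->T, B5->T, B5->T, B5->F, B6->F; covers B1=F, B2=E, B3=T, B5=T, B5=F, B6=F
input #8 (p=3, y=7): events B2->S, B1->T, B5->F, B6->F; covers B1=T, B2=S, B5=F, B6=F
input #9 (p=3, y=9): events B2->S, B1->T, B5->F, B6->F; covers B1=T, B2=S, B5=F, B6=F
input #10 (p=9, y=3): events B2->E, B1->F, B3->T, B5->T, B5->T, B5->T, B5->F, B6->T; covers B1=F, B2=E, B3=T, B5=T, B5=F, B6=T
together the pool reaches 9 outcomes: B1=T, B1=F, B2=S, B2=E, B3=T, B5=T, B5=F, B6=T, B6=F
no size-1 subset reaches all 9 outcomes (best union: 6/9)
the canonical winner is {3, 8}: size 2, full 9-outcome coverage, earliest index list among size-2 covers
Answer: 2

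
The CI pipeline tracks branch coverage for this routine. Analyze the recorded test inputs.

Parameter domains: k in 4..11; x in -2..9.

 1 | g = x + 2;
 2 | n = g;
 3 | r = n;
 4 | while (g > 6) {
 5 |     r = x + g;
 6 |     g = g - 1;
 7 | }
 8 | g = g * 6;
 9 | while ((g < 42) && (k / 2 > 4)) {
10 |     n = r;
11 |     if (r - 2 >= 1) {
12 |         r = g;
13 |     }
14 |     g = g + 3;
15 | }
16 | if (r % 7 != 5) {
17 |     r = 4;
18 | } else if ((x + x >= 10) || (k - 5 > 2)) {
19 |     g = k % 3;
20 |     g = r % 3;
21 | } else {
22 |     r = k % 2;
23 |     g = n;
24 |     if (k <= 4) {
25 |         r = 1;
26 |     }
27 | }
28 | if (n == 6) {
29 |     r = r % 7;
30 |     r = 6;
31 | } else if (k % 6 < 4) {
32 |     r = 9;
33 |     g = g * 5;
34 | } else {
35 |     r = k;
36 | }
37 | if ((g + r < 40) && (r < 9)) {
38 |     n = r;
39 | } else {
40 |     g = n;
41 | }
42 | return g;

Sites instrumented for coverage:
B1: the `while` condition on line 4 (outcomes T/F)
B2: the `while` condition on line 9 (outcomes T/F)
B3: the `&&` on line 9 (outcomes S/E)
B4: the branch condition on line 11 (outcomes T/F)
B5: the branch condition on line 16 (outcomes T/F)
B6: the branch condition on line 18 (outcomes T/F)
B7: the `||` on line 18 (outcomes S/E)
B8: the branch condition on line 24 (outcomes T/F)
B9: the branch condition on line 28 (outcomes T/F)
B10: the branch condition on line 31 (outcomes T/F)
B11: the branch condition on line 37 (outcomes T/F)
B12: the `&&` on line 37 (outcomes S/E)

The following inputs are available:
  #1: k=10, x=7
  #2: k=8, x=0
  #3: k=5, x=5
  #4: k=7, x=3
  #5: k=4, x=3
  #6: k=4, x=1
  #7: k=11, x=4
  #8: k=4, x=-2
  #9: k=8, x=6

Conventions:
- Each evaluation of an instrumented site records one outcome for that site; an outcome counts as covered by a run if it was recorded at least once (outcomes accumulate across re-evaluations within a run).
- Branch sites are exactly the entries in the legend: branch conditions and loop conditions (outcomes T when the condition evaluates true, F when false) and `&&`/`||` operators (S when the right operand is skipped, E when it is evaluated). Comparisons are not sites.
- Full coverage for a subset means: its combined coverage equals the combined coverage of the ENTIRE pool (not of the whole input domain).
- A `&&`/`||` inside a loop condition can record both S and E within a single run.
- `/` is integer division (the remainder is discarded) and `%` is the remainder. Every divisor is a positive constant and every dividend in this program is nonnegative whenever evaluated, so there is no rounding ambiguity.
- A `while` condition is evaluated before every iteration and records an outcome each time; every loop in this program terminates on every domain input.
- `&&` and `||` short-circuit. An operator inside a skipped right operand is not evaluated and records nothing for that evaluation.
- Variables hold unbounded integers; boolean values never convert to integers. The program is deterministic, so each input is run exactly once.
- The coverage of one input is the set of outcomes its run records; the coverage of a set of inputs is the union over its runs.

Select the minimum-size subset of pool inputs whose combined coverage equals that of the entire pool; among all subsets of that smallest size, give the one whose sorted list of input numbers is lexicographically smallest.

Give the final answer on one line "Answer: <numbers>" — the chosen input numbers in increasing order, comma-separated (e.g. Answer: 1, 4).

run #1 (k=10, x=7) records B1=T, B1=F, B2=T, B2=F, B3=S, B3=E, B4=T, B5=T, B9=F, B10=F, B11=F, B12=S
run #2 (k=8, x=0) records B1=F, B2=F, B3=E, B5=T, B9=F, B10=T, B11=F, B12=S
run #3 (k=5, x=5) records B1=T, B1=F, B2=F, B3=E, B5=F, B6=T, B7=S, B9=F, B10=F, B11=T, B12=E
run #4 (k=7, x=3) records B1=F, B2=F, B3=E, B5=F, B6=F, B7=E, B8=F, B9=F, B10=T, B11=F, B12=E
run #5 (k=4, x=3) records B1=F, B2=F, B3=E, B5=F, B6=F, B7=E, B8=T, B9=F, B10=F, B11=T, B12=E
run #6 (k=4, x=1) records B1=F, B2=F, B3=E, B5=T, B9=F, B10=F, B11=T, B12=E
run #7 (k=11, x=4) records B1=F, B2=T, B2=F, B3=S, B3=E, B4=T, B5=T, B9=F, B10=F, B11=F, B12=S
run #8 (k=4, x=-2) records B1=F, B2=F, B3=E, B5=T, B9=F, B10=F, B11=T, B12=E
run #9 (k=8, x=6) records B1=T, B1=F, B2=F, B3=E, B5=T, B9=F, B10=T, B11=F, B12=S
the full pool covers 22 outcomes: B1=T, B1=F, B2=T, B2=F, B3=S, B3=E, B4=T, B5=T, B5=F, B6=T, B6=F, B7=S, B7=E, B8=T, B8=F, B9=F, B10=T, B10=F, B11=T, B11=F, B12=S, B12=E
every size-1 subset falls short of the 22 outcomes (best: 12/22)
every size-2 subset falls short of the 22 outcomes (best: 18/22)
every size-3 subset falls short of the 22 outcomes (best: 21/22)
inputs {1, 3, 4, 5} (size 4) cover everything; no size-4 subset with a lexicographically smaller index list covers all 22

Answer: 1, 3, 4, 5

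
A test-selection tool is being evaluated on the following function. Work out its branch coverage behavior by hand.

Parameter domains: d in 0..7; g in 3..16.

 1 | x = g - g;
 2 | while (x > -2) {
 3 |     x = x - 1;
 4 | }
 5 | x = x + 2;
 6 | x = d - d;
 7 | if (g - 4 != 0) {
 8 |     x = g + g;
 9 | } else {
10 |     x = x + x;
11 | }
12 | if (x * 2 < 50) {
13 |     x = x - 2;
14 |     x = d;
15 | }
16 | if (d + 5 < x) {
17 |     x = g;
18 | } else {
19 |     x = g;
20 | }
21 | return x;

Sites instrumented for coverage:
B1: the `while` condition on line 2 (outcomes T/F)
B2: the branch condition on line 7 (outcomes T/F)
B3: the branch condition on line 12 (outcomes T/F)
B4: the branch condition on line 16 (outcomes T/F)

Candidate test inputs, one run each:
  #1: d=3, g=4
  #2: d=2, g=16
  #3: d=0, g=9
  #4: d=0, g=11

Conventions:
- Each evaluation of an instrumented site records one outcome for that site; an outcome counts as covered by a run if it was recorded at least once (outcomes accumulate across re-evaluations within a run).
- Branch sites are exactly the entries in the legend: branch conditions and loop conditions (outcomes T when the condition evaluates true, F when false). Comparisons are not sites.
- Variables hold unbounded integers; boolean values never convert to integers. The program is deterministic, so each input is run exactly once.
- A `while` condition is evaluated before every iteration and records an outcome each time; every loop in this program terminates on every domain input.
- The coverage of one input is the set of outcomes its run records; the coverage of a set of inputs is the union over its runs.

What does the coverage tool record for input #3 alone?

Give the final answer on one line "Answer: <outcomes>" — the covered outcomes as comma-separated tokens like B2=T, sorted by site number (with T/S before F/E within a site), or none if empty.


Simulating input #3 (d=0, g=9) step by step:
  B1->T, B1->T, B1->F, B2->T, B3->T, B4->F
as a set, this run covers: B1=T, B1=F, B2=T, B3=T, B4=F
Answer: B1=T, B1=F, B2=T, B3=T, B4=F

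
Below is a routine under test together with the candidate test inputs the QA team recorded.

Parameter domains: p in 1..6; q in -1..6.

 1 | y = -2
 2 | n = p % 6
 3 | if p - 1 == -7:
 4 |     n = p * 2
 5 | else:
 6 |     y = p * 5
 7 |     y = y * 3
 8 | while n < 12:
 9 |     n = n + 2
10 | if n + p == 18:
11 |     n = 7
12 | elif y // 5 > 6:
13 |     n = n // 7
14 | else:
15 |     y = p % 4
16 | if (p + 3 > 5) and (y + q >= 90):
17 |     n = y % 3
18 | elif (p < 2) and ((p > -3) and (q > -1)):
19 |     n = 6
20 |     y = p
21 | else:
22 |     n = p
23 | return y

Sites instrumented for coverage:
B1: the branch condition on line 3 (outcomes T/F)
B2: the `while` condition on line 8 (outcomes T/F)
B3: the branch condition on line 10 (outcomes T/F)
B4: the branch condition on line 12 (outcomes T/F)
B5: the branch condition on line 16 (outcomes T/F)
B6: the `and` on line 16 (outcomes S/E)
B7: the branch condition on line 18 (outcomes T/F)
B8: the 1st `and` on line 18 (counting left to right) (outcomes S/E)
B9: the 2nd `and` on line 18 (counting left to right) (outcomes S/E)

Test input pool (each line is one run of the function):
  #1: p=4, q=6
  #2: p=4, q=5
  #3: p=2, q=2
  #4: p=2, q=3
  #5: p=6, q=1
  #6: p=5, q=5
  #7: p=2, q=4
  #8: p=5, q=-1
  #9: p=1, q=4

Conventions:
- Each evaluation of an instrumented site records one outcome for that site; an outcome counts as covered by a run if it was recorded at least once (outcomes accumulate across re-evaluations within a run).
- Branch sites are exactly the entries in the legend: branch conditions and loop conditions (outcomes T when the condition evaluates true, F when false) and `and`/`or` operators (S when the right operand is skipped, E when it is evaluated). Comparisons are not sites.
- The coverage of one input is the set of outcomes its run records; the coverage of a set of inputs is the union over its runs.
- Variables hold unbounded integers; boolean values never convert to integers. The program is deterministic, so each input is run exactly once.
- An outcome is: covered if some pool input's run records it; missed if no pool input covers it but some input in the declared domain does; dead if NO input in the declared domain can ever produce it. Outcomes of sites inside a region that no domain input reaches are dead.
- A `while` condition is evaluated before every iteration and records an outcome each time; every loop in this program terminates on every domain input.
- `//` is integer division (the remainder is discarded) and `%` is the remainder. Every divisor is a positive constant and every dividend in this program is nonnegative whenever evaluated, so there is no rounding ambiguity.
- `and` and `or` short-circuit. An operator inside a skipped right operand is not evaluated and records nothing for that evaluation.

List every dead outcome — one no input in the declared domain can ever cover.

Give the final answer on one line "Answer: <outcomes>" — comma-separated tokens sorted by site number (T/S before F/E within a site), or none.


sweeping the full domain (48 inputs) for each outcome:
  B1=T: never recorded by any domain input -> dead
  B9=S: never recorded by any domain input -> dead
  reachable outcomes have witnesses, e.g. B1=F (e.g. p=1, q=-1), B2=T (e.g. p=1, q=-1), B2=F (e.g. p=1, q=-1), B3=T (e.g. p=5, q=-1)
Answer: B1=T, B9=S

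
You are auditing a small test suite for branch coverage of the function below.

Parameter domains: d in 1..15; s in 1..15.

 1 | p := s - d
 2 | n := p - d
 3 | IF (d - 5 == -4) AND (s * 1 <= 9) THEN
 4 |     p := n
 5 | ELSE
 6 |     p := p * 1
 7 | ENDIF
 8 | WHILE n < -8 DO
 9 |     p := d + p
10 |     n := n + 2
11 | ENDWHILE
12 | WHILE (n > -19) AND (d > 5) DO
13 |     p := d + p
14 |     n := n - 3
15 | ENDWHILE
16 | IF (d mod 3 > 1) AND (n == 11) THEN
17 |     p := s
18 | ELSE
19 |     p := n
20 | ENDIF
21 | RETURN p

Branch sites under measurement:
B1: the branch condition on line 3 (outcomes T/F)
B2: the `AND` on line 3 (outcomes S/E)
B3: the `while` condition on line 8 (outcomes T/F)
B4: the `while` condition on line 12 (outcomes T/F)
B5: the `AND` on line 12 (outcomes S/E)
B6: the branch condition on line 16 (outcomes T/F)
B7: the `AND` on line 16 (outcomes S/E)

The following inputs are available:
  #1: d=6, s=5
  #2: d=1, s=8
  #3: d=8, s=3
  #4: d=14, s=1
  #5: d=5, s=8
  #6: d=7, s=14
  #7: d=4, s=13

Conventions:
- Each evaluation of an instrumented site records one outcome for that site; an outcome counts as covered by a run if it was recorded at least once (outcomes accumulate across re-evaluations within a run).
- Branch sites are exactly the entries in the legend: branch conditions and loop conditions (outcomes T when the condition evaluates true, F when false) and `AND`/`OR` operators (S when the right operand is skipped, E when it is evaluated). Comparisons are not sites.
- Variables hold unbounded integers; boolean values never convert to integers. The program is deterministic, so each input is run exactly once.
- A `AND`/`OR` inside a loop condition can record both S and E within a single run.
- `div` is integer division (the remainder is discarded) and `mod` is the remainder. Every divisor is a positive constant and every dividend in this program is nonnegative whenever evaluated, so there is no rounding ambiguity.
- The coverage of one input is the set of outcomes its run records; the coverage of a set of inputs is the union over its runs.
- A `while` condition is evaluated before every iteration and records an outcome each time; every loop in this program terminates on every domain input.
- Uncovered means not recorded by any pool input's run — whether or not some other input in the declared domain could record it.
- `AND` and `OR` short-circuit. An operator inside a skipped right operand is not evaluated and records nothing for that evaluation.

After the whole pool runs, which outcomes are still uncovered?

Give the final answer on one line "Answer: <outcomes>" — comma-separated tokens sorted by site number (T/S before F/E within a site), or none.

input #1, d=6, s=5: events B2->S, B1->F, B3->F, B5->E, B4->T, B5->E, B4->T, B5->E, B4->T, B5->E, B4->T, B5->S, B4->F, B7->S, ...; outcomes B1=F, B2=S, B3=F, B4=T, B4=F, B5=S, B5=E, B6=F, B7=S
input #2, d=1, s=8: events B2->E, B1->T, B3->F, B5->E, B4->F, B7->S, B6->F; outcomes B1=T, B2=E, B3=F, B4=F, B5=E, B6=F, B7=S
input #3, d=8, s=3: events B2->S, B1->F, B3->T, B3->T, B3->T, B3->F, B5->E, B4->T, B5->E, B4->T, B5->E, B4->T, B5->E, B4->T, ...; outcomes B1=F, B2=S, B3=T, B3=F, B4=T, B4=F, B5=S, B5=E, B6=F, B7=E
input #4, d=14, s=1: events B2->S, B1->F, B3->T, B3->T, B3->T, B3->T, B3->T, B3->T, B3->T, B3->T, B3->T, B3->T, B3->F, B5->E, ...; outcomes B1=F, B2=S, B3=T, B3=F, B4=T, B4=F, B5=S, B5=E, B6=F, B7=E
input #5, d=5, s=8: events B2->S, B1->F, B3->F, B5->E, B4->F, B7->E, B6->F; outcomes B1=F, B2=S, B3=F, B4=F, B5=E, B6=F, B7=E
input #6, d=7, s=14: events B2->S, B1->F, B3->F, B5->E, B4->T, B5->E, B4->T, B5->E, B4->T, B5->E, B4->T, B5->E, B4->T, B5->E, ...; outcomes B1=F, B2=S, B3=F, B4=T, B4=F, B5=S, B5=E, B6=F, B7=S
input #7, d=4, s=13: events B2->S, B1->F, B3->F, B5->E, B4->F, B7->S, B6->F; outcomes B1=F, B2=S, B3=F, B4=F, B5=E, B6=F, B7=S
union over the pool: B1=T, B1=F, B2=S, B2=E, B3=T, B3=F, B4=T, B4=F, B5=S, B5=E, B6=F, B7=S, B7=E
uncovered (1 of 14): B6=T

Answer: B6=T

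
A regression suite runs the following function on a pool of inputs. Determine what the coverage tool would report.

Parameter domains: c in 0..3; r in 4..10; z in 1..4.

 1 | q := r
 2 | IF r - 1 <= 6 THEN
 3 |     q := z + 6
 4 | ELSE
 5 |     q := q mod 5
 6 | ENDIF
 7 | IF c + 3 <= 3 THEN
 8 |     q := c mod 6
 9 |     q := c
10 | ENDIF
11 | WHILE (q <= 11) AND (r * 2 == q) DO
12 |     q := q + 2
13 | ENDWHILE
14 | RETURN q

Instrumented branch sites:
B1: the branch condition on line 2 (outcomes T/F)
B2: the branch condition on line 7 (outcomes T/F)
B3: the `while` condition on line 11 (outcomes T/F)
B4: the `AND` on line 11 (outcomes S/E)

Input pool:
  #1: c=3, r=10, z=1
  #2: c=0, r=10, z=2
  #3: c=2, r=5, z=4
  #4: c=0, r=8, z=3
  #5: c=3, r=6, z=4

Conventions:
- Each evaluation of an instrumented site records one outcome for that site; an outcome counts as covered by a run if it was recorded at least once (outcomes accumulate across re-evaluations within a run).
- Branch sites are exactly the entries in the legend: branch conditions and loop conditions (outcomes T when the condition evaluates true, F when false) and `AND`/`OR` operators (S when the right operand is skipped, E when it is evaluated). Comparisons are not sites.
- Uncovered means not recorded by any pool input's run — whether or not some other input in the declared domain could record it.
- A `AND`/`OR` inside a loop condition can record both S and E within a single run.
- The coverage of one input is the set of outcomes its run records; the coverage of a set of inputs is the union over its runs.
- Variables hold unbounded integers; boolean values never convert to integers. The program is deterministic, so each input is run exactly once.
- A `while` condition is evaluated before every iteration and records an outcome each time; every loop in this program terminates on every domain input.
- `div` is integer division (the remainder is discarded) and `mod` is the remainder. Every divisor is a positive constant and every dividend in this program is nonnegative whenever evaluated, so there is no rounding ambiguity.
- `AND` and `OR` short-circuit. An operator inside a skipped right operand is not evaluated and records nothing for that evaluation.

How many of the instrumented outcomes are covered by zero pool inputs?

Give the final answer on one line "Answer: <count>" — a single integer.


#1 (c=3, r=10, z=1) -> B1->F, B2->F, B4->E, B3->F; covered: B1=F, B2=F, B3=F, B4=E
#2 (c=0, r=10, z=2) -> B1->F, B2->T, B4->E, B3->F; covered: B1=F, B2=T, B3=F, B4=E
#3 (c=2, r=5, z=4) -> B1->T, B2->F, B4->E, B3->T, B4->S, B3->F; covered: B1=T, B2=F, B3=T, B3=F, B4=S, B4=E
#4 (c=0, r=8, z=3) -> B1->F, B2->T, B4->E, B3->F; covered: B1=F, B2=T, B3=F, B4=E
#5 (c=3, r=6, z=4) -> B1->T, B2->F, B4->E, B3->F; covered: B1=T, B2=F, B3=F, B4=E
union over the pool: B1=T, B1=F, B2=T, B2=F, B3=T, B3=F, B4=S, B4=E
uncovered (0 of 8): none
Answer: 0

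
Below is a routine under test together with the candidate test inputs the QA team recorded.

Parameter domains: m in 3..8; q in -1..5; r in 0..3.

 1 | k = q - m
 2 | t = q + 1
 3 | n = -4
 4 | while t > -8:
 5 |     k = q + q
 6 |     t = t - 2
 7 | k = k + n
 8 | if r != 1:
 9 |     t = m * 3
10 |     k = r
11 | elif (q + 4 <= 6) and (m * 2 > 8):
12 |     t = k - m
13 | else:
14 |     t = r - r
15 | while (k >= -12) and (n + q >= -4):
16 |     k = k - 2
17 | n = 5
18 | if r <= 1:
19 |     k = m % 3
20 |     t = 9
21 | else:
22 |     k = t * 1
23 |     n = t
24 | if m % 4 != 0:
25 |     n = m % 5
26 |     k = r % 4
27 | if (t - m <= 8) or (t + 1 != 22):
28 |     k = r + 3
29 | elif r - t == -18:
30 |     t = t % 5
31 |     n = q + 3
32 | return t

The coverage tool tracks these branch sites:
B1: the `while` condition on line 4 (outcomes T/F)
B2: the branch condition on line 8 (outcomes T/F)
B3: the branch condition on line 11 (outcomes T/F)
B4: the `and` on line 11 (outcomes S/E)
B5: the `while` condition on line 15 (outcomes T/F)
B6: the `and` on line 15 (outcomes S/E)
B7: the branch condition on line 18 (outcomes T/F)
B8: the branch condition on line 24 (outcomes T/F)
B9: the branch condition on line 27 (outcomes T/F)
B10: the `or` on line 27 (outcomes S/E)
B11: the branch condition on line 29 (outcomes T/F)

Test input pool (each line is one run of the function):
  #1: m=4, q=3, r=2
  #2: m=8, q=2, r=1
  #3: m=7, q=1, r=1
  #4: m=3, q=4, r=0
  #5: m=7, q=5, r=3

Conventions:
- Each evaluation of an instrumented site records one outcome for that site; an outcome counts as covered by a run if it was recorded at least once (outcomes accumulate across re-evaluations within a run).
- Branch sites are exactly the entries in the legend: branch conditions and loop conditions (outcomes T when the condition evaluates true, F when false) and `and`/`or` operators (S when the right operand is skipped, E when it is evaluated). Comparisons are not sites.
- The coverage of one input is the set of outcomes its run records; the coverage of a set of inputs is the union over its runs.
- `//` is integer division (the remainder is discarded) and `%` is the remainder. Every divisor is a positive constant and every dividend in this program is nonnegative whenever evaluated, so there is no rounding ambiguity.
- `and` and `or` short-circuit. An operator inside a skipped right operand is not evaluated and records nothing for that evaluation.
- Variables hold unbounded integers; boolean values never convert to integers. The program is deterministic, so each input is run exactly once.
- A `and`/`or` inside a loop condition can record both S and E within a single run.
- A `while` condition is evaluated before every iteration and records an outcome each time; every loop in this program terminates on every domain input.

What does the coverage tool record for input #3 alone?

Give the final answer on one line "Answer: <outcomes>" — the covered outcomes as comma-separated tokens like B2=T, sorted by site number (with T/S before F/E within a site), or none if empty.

Tracing the run of input #3 (m=7, q=1, r=1):
  B1->T, B1->T, B1->T, B1->T, B1->T, B1->F, B2->F, B4->E, B3->T, B6->E
  B5->T, B6->E, B5->T, B6->E, B5->T, B6->E, B5->T, B6->E, B5->T, B6->E
  B5->T, B6->S, B5->F, B7->T, B8->T, B10->S, B9->T
as a set, this run covers: B1=T, B1=F, B2=F, B3=T, B4=E, B5=T, B5=F, B6=S, B6=E, B7=T, B8=T, B9=T, B10=S

Answer: B1=T, B1=F, B2=F, B3=T, B4=E, B5=T, B5=F, B6=S, B6=E, B7=T, B8=T, B9=T, B10=S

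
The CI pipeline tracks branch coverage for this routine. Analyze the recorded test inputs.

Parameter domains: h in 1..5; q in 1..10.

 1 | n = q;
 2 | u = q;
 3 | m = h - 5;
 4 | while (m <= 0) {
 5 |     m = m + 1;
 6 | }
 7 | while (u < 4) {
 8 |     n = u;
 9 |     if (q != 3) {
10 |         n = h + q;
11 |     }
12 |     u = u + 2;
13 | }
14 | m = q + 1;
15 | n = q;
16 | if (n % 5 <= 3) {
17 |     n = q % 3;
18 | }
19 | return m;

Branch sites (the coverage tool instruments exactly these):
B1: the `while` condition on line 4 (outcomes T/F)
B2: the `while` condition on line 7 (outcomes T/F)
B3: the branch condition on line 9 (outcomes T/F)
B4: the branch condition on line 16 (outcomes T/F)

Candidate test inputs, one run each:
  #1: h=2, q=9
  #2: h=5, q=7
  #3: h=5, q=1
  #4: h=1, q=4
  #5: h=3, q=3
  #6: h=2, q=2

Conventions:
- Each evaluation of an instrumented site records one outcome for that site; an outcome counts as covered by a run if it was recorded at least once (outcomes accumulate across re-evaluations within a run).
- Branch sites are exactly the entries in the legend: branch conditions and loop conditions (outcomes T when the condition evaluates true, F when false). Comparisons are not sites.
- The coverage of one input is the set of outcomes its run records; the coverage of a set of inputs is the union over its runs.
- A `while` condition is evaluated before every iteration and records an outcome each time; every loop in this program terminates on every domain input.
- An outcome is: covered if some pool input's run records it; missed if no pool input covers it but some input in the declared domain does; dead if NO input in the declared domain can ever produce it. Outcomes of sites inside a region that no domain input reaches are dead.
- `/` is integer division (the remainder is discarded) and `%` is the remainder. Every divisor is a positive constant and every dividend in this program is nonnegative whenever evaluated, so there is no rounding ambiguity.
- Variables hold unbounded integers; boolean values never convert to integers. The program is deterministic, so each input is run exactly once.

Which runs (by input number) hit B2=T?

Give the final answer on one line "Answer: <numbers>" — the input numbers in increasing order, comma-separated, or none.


input #1 (h=2, q=9): misses B2=T
input #2 (h=5, q=7): misses B2=T
input #3 (h=5, q=1): covers B2=T
input #4 (h=1, q=4): misses B2=T
input #5 (h=3, q=3): covers B2=T
input #6 (h=2, q=2): covers B2=T
Answer: 3, 5, 6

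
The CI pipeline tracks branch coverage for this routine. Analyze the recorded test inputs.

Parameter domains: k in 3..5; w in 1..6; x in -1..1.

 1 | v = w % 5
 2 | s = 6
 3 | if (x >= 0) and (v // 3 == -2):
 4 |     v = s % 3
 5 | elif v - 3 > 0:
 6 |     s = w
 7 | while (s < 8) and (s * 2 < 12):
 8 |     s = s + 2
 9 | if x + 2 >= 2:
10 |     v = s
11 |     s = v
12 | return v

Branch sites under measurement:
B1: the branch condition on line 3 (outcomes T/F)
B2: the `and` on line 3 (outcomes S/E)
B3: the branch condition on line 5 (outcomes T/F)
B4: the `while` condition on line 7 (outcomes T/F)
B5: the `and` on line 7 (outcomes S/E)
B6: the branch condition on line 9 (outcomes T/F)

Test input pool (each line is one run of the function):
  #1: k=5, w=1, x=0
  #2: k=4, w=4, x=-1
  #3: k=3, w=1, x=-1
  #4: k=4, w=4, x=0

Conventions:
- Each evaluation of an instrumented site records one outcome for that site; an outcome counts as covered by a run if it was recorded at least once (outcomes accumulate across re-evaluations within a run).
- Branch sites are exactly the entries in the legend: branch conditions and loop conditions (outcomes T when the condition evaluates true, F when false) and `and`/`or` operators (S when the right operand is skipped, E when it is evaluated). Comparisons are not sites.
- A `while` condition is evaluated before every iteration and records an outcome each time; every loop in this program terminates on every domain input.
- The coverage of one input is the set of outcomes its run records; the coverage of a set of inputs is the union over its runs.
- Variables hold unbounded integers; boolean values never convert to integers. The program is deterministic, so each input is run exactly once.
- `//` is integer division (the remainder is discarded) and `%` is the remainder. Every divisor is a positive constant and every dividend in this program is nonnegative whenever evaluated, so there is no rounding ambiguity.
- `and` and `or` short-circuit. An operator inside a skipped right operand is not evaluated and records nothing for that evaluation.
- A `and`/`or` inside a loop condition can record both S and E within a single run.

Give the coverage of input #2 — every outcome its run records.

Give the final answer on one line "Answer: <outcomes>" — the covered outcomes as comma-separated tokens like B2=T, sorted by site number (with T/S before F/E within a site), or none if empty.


Running input #2 (k=4, w=4, x=-1), event by event:
  B2->S, B1->F, B3->T, B5->E, B4->T, B5->E, B4->F, B6->F
as a set, this run covers: B1=F, B2=S, B3=T, B4=T, B4=F, B5=E, B6=F
Answer: B1=F, B2=S, B3=T, B4=T, B4=F, B5=E, B6=F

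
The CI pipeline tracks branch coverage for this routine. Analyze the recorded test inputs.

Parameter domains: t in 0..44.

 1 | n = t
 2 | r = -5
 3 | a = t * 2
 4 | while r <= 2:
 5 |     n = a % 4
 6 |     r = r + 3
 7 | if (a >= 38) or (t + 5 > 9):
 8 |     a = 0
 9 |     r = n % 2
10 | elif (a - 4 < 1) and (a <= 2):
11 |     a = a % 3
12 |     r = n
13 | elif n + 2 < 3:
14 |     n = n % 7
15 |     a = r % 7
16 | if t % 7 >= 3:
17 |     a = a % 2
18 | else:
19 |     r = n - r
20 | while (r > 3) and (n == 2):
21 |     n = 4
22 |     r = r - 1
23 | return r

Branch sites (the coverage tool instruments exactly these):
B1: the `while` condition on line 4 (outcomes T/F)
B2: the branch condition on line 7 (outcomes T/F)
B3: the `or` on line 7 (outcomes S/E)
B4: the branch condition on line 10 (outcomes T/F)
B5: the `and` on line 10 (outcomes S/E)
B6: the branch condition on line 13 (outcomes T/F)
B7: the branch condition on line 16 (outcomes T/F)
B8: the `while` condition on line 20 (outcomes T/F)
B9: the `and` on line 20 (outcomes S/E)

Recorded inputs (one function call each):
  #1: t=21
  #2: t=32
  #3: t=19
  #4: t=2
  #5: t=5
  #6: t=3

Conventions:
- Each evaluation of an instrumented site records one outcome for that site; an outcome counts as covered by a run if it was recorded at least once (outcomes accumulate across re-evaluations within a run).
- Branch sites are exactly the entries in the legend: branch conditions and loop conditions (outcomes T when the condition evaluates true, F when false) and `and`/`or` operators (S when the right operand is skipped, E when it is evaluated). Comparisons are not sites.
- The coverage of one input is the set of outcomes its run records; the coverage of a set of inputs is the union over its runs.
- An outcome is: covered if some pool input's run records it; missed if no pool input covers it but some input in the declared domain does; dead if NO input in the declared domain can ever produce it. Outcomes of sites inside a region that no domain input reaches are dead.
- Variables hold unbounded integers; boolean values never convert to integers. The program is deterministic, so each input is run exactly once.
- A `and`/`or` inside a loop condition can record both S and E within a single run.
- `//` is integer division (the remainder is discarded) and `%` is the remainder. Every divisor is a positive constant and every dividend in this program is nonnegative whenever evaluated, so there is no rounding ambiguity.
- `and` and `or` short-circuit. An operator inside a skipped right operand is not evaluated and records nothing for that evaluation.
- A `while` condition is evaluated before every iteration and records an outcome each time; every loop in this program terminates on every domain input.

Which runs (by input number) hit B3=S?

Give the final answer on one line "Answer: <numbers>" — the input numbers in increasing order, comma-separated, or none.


input #1 (t=21): produces B3=S
input #2 (t=32): produces B3=S
input #3 (t=19): produces B3=S
input #4 (t=2): does not produce B3=S
input #5 (t=5): does not produce B3=S
input #6 (t=3): does not produce B3=S
Answer: 1, 2, 3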